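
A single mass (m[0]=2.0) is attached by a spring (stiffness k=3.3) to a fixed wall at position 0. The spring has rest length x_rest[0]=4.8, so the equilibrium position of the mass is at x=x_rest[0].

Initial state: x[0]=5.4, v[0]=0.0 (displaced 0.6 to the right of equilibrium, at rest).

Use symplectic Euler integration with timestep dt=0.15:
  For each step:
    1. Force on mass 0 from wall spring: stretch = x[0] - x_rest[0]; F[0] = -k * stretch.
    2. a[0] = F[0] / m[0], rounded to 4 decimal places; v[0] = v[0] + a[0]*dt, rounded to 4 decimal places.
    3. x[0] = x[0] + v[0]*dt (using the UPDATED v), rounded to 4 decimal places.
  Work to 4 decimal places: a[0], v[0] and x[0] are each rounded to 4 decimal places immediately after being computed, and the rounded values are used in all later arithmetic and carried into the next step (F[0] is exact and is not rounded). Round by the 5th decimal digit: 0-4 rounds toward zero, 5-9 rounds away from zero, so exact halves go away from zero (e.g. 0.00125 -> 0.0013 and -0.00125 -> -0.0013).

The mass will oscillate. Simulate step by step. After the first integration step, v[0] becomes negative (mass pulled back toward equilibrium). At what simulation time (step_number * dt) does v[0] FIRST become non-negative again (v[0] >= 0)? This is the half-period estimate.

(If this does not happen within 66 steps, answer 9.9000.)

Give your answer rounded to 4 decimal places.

Step 0: x=[5.4000] v=[0.0000]
Step 1: x=[5.3777] v=[-0.1485]
Step 2: x=[5.3340] v=[-0.2915]
Step 3: x=[5.2704] v=[-0.4237]
Step 4: x=[5.1894] v=[-0.5401]
Step 5: x=[5.0939] v=[-0.6365]
Step 6: x=[4.9875] v=[-0.7092]
Step 7: x=[4.8742] v=[-0.7556]
Step 8: x=[4.7581] v=[-0.7740]
Step 9: x=[4.6436] v=[-0.7636]
Step 10: x=[4.5349] v=[-0.7249]
Step 11: x=[4.4360] v=[-0.6593]
Step 12: x=[4.3506] v=[-0.5692]
Step 13: x=[4.2819] v=[-0.4580]
Step 14: x=[4.2324] v=[-0.3298]
Step 15: x=[4.2040] v=[-0.1893]
Step 16: x=[4.1977] v=[-0.0418]
Step 17: x=[4.2138] v=[0.1073]
First v>=0 after going negative at step 17, time=2.5500

Answer: 2.5500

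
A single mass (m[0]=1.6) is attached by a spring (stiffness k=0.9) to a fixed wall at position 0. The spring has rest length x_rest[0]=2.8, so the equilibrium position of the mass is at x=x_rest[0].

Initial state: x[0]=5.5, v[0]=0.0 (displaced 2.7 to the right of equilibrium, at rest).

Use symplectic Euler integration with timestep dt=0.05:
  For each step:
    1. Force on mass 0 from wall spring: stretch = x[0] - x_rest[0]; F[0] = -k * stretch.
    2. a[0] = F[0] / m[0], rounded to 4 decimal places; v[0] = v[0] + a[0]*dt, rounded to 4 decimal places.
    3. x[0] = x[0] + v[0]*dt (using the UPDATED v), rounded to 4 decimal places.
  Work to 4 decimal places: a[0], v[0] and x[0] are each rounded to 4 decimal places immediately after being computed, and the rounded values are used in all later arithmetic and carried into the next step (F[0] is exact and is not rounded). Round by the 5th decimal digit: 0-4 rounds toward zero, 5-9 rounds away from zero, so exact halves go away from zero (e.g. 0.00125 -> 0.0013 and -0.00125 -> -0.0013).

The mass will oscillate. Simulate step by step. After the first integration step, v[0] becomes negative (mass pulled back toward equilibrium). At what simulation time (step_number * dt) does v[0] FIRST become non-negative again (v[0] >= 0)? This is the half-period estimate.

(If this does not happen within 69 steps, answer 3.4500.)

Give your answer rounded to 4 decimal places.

Step 0: x=[5.5000] v=[0.0000]
Step 1: x=[5.4962] v=[-0.0759]
Step 2: x=[5.4886] v=[-0.1517]
Step 3: x=[5.4772] v=[-0.2273]
Step 4: x=[5.4621] v=[-0.3026]
Step 5: x=[5.4432] v=[-0.3775]
Step 6: x=[5.4206] v=[-0.4518]
Step 7: x=[5.3943] v=[-0.5255]
Step 8: x=[5.3644] v=[-0.5985]
Step 9: x=[5.3309] v=[-0.6706]
Step 10: x=[5.2938] v=[-0.7418]
Step 11: x=[5.2532] v=[-0.8119]
Step 12: x=[5.2092] v=[-0.8809]
Step 13: x=[5.1618] v=[-0.9487]
Step 14: x=[5.1110] v=[-1.0151]
Step 15: x=[5.0570] v=[-1.0801]
Step 16: x=[4.9998] v=[-1.1436]
Step 17: x=[4.9395] v=[-1.2055]
Step 18: x=[4.8762] v=[-1.2657]
Step 19: x=[4.8100] v=[-1.3241]
Step 20: x=[4.7410] v=[-1.3806]
Step 21: x=[4.6692] v=[-1.4352]
Step 22: x=[4.5948] v=[-1.4878]
Step 23: x=[4.5179] v=[-1.5383]
Step 24: x=[4.4386] v=[-1.5866]
Step 25: x=[4.3570] v=[-1.6327]
Step 26: x=[4.2732] v=[-1.6765]
Step 27: x=[4.1873] v=[-1.7179]
Step 28: x=[4.0995] v=[-1.7569]
Step 29: x=[4.0098] v=[-1.7935]
Step 30: x=[3.9184] v=[-1.8275]
Step 31: x=[3.8255] v=[-1.8590]
Step 32: x=[3.7311] v=[-1.8878]
Step 33: x=[3.6354] v=[-1.9140]
Step 34: x=[3.5385] v=[-1.9375]
Step 35: x=[3.4406] v=[-1.9583]
Step 36: x=[3.3418] v=[-1.9763]
Step 37: x=[3.2422] v=[-1.9915]
Step 38: x=[3.1420] v=[-2.0039]
Step 39: x=[3.0413] v=[-2.0135]
Step 40: x=[2.9403] v=[-2.0203]
Step 41: x=[2.8391] v=[-2.0242]
Step 42: x=[2.7378] v=[-2.0253]
Step 43: x=[2.6366] v=[-2.0236]
Step 44: x=[2.5357] v=[-2.0190]
Step 45: x=[2.4351] v=[-2.0116]
Step 46: x=[2.3350] v=[-2.0013]
Step 47: x=[2.2356] v=[-1.9882]
Step 48: x=[2.1370] v=[-1.9723]
Step 49: x=[2.0393] v=[-1.9537]
Step 50: x=[1.9427] v=[-1.9323]
Step 51: x=[1.8473] v=[-1.9082]
Step 52: x=[1.7532] v=[-1.8814]
Step 53: x=[1.6606] v=[-1.8520]
Step 54: x=[1.5696] v=[-1.8200]
Step 55: x=[1.4803] v=[-1.7854]
Step 56: x=[1.3929] v=[-1.7483]
Step 57: x=[1.3075] v=[-1.7087]
Step 58: x=[1.2242] v=[-1.6667]
Step 59: x=[1.1431] v=[-1.6224]
Step 60: x=[1.0643] v=[-1.5758]
Step 61: x=[0.9880] v=[-1.5270]
Step 62: x=[0.9142] v=[-1.4760]
Step 63: x=[0.8431] v=[-1.4230]
Step 64: x=[0.7747] v=[-1.3680]
Step 65: x=[0.7092] v=[-1.3110]
Step 66: x=[0.6466] v=[-1.2522]
Step 67: x=[0.5870] v=[-1.1916]
Step 68: x=[0.5305] v=[-1.1294]
Step 69: x=[0.4772] v=[-1.0656]
v[0] did not become non-negative within 69 steps; using fallback time=3.4500

Answer: 3.4500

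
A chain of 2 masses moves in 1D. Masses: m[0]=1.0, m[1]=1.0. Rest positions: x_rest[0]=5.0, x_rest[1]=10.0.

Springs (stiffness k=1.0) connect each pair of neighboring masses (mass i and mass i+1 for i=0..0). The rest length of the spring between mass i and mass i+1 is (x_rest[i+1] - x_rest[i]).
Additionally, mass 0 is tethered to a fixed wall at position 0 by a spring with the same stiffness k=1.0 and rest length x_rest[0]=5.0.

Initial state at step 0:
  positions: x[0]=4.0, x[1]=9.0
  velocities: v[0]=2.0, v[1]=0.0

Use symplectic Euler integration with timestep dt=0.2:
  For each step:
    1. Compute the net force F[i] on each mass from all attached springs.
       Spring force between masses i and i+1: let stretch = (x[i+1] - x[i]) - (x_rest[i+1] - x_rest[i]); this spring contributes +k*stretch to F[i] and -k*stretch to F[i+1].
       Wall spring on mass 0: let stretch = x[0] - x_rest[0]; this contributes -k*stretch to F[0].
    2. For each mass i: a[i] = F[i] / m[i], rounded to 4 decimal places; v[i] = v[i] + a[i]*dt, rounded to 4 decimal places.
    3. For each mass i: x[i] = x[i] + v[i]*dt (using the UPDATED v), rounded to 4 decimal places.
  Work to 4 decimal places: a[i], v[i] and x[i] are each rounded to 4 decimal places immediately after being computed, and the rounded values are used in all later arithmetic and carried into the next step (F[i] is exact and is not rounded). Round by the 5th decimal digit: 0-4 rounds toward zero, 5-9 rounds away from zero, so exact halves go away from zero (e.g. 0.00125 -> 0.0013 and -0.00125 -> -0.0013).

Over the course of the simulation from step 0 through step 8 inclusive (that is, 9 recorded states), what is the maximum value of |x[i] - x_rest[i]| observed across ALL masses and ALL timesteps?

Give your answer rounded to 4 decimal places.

Answer: 1.1519

Derivation:
Step 0: x=[4.0000 9.0000] v=[2.0000 0.0000]
Step 1: x=[4.4400 9.0000] v=[2.2000 0.0000]
Step 2: x=[4.8848 9.0176] v=[2.2240 0.0880]
Step 3: x=[5.2995 9.0699] v=[2.0736 0.2614]
Step 4: x=[5.6531 9.1714] v=[1.7678 0.5073]
Step 5: x=[5.9213 9.3321] v=[1.3408 0.8036]
Step 6: x=[6.0890 9.5564] v=[0.8387 1.1214]
Step 7: x=[6.1519 9.8420] v=[0.3144 1.4279]
Step 8: x=[6.1163 10.1800] v=[-0.1780 1.6899]
Max displacement = 1.1519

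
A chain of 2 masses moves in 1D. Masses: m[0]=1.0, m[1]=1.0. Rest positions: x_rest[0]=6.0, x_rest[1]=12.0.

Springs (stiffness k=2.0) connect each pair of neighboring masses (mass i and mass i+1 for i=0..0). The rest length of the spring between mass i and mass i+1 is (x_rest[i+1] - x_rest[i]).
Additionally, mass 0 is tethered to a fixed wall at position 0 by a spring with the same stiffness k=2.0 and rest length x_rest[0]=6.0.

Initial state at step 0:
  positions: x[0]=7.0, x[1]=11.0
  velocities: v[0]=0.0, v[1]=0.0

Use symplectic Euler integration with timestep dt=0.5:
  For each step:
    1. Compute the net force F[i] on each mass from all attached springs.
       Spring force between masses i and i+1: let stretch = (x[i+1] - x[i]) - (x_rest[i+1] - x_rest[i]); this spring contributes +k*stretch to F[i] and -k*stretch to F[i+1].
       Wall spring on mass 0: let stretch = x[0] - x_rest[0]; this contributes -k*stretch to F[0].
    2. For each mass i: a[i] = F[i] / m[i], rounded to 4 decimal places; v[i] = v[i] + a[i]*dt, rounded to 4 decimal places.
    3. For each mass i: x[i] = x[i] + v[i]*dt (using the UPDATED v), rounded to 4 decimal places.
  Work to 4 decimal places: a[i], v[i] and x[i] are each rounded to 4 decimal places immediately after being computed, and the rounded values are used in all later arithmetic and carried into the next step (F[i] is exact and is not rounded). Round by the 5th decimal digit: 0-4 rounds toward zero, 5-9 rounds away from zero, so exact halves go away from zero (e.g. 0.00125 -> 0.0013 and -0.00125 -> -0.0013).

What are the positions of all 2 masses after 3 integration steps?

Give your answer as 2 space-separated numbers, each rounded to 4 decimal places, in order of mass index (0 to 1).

Step 0: x=[7.0000 11.0000] v=[0.0000 0.0000]
Step 1: x=[5.5000 12.0000] v=[-3.0000 2.0000]
Step 2: x=[4.5000 12.7500] v=[-2.0000 1.5000]
Step 3: x=[5.3750 12.3750] v=[1.7500 -0.7500]

Answer: 5.3750 12.3750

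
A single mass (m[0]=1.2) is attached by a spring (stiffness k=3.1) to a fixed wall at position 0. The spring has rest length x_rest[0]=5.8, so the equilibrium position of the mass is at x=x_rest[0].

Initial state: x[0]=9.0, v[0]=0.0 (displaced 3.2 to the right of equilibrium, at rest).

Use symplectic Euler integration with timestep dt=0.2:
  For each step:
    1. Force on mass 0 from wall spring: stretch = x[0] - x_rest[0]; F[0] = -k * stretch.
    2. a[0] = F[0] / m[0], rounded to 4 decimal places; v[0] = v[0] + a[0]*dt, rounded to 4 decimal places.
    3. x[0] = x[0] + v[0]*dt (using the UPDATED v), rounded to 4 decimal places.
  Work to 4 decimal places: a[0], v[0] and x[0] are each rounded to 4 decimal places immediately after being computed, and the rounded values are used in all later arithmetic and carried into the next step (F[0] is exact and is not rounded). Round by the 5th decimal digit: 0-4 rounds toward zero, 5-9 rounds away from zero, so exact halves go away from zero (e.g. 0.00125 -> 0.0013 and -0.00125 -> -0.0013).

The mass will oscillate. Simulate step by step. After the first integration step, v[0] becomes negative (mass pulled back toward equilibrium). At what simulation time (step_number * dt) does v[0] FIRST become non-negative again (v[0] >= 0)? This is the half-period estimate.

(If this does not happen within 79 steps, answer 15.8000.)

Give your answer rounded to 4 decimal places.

Step 0: x=[9.0000] v=[0.0000]
Step 1: x=[8.6693] v=[-1.6533]
Step 2: x=[8.0421] v=[-3.1358]
Step 3: x=[7.1833] v=[-4.2942]
Step 4: x=[6.1815] v=[-5.0089]
Step 5: x=[5.1403] v=[-5.2060]
Step 6: x=[4.1673] v=[-4.8652]
Step 7: x=[3.3630] v=[-4.0216]
Step 8: x=[2.8105] v=[-2.7625]
Step 9: x=[2.5669] v=[-1.2179]
Step 10: x=[2.6574] v=[0.4525]
First v>=0 after going negative at step 10, time=2.0000

Answer: 2.0000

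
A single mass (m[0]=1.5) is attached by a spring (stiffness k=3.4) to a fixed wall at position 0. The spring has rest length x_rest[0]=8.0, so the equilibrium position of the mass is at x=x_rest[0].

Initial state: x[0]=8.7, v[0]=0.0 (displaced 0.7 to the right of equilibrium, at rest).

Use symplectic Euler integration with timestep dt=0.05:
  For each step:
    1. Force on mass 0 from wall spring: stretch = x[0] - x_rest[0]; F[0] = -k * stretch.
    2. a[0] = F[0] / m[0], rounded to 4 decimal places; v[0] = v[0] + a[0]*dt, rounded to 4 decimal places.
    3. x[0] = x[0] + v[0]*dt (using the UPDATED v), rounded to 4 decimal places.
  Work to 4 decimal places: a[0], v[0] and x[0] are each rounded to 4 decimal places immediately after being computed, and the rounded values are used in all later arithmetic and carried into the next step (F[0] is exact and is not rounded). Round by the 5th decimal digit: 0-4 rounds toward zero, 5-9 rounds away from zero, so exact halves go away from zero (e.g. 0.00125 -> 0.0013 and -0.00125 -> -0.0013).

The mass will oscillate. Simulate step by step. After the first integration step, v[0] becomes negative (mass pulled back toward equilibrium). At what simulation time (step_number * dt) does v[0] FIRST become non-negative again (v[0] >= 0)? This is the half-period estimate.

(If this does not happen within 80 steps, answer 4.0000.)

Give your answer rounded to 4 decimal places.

Answer: 2.1000

Derivation:
Step 0: x=[8.7000] v=[0.0000]
Step 1: x=[8.6960] v=[-0.0793]
Step 2: x=[8.6881] v=[-0.1582]
Step 3: x=[8.6763] v=[-0.2362]
Step 4: x=[8.6607] v=[-0.3128]
Step 5: x=[8.6413] v=[-0.3877]
Step 6: x=[8.6183] v=[-0.4604]
Step 7: x=[8.5918] v=[-0.5305]
Step 8: x=[8.5619] v=[-0.5976]
Step 9: x=[8.5288] v=[-0.6613]
Step 10: x=[8.4927] v=[-0.7212]
Step 11: x=[8.4539] v=[-0.7770]
Step 12: x=[8.4125] v=[-0.8284]
Step 13: x=[8.3687] v=[-0.8752]
Step 14: x=[8.3229] v=[-0.9170]
Step 15: x=[8.2752] v=[-0.9536]
Step 16: x=[8.2260] v=[-0.9848]
Step 17: x=[8.1755] v=[-1.0104]
Step 18: x=[8.1240] v=[-1.0303]
Step 19: x=[8.0718] v=[-1.0444]
Step 20: x=[8.0192] v=[-1.0525]
Step 21: x=[7.9665] v=[-1.0547]
Step 22: x=[7.9140] v=[-1.0509]
Step 23: x=[7.8619] v=[-1.0412]
Step 24: x=[7.8106] v=[-1.0256]
Step 25: x=[7.7604] v=[-1.0041]
Step 26: x=[7.7116] v=[-0.9769]
Step 27: x=[7.6644] v=[-0.9442]
Step 28: x=[7.6191] v=[-0.9062]
Step 29: x=[7.5760] v=[-0.8630]
Step 30: x=[7.5353] v=[-0.8149]
Step 31: x=[7.4972] v=[-0.7622]
Step 32: x=[7.4619] v=[-0.7052]
Step 33: x=[7.4297] v=[-0.6442]
Step 34: x=[7.4007] v=[-0.5796]
Step 35: x=[7.3751] v=[-0.5117]
Step 36: x=[7.3531] v=[-0.4409]
Step 37: x=[7.3347] v=[-0.3676]
Step 38: x=[7.3201] v=[-0.2922]
Step 39: x=[7.3093] v=[-0.2151]
Step 40: x=[7.3025] v=[-0.1368]
Step 41: x=[7.2996] v=[-0.0578]
Step 42: x=[7.3007] v=[0.0216]
First v>=0 after going negative at step 42, time=2.1000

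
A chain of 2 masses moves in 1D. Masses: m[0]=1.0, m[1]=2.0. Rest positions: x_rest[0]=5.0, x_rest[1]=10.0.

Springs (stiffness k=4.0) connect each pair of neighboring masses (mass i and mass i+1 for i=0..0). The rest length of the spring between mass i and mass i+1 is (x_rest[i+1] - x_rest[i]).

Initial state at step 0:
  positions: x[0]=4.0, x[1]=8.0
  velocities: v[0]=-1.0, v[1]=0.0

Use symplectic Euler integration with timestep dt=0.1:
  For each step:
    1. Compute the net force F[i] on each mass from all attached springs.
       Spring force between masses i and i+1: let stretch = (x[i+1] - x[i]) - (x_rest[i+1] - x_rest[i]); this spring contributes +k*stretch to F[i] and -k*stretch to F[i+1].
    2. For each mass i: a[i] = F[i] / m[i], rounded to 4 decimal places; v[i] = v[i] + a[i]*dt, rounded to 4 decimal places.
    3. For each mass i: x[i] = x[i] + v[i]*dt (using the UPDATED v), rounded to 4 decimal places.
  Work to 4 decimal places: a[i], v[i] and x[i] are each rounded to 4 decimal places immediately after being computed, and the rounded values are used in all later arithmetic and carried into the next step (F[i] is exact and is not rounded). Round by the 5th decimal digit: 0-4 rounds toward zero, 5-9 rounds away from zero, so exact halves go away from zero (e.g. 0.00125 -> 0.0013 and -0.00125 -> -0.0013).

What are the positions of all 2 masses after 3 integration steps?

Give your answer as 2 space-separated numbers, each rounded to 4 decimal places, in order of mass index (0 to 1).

Step 0: x=[4.0000 8.0000] v=[-1.0000 0.0000]
Step 1: x=[3.8600 8.0200] v=[-1.4000 0.2000]
Step 2: x=[3.6864 8.0568] v=[-1.7360 0.3680]
Step 3: x=[3.4876 8.1062] v=[-1.9878 0.4939]

Answer: 3.4876 8.1062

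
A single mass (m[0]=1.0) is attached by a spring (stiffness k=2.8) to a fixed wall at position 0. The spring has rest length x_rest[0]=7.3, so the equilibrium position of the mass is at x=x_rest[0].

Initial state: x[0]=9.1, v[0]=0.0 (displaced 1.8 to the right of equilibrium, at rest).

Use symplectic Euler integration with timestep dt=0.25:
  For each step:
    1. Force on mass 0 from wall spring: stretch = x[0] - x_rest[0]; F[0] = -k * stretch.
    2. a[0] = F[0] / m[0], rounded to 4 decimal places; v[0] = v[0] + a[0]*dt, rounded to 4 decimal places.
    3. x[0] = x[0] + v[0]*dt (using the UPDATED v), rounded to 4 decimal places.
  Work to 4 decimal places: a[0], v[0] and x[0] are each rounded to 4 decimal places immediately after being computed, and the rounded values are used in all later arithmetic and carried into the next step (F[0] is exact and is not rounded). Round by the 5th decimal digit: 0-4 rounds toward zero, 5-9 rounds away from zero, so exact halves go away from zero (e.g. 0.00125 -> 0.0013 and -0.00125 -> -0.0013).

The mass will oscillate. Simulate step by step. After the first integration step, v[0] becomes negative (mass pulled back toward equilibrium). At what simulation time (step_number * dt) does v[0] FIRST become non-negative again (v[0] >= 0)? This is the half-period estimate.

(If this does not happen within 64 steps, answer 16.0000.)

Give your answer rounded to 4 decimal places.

Step 0: x=[9.1000] v=[0.0000]
Step 1: x=[8.7850] v=[-1.2600]
Step 2: x=[8.2101] v=[-2.2995]
Step 3: x=[7.4760] v=[-2.9366]
Step 4: x=[6.7111] v=[-3.0598]
Step 5: x=[6.0492] v=[-2.6476]
Step 6: x=[5.6062] v=[-1.7721]
Step 7: x=[5.4596] v=[-0.5865]
Step 8: x=[5.6351] v=[0.7018]
First v>=0 after going negative at step 8, time=2.0000

Answer: 2.0000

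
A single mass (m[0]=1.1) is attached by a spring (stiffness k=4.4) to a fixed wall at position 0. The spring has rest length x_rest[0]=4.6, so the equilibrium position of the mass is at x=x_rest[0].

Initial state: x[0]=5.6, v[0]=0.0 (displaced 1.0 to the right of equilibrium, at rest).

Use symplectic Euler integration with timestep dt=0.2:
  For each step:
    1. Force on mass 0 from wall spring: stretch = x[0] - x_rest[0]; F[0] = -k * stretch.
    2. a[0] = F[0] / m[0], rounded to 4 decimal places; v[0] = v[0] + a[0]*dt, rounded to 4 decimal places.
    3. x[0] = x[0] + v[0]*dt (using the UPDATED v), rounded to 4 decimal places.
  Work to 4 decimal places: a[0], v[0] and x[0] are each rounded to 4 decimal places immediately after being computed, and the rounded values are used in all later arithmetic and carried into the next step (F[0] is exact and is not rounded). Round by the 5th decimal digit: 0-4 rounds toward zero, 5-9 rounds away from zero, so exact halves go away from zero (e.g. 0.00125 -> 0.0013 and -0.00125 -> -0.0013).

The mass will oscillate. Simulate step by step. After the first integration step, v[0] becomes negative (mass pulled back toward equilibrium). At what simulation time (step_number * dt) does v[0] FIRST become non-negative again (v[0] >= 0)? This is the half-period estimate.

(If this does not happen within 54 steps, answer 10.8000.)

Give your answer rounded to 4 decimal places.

Step 0: x=[5.6000] v=[0.0000]
Step 1: x=[5.4400] v=[-0.8000]
Step 2: x=[5.1456] v=[-1.4720]
Step 3: x=[4.7639] v=[-1.9085]
Step 4: x=[4.3560] v=[-2.0396]
Step 5: x=[3.9871] v=[-1.8444]
Step 6: x=[3.7163] v=[-1.3541]
Step 7: x=[3.5869] v=[-0.6471]
Step 8: x=[3.6196] v=[0.1634]
First v>=0 after going negative at step 8, time=1.6000

Answer: 1.6000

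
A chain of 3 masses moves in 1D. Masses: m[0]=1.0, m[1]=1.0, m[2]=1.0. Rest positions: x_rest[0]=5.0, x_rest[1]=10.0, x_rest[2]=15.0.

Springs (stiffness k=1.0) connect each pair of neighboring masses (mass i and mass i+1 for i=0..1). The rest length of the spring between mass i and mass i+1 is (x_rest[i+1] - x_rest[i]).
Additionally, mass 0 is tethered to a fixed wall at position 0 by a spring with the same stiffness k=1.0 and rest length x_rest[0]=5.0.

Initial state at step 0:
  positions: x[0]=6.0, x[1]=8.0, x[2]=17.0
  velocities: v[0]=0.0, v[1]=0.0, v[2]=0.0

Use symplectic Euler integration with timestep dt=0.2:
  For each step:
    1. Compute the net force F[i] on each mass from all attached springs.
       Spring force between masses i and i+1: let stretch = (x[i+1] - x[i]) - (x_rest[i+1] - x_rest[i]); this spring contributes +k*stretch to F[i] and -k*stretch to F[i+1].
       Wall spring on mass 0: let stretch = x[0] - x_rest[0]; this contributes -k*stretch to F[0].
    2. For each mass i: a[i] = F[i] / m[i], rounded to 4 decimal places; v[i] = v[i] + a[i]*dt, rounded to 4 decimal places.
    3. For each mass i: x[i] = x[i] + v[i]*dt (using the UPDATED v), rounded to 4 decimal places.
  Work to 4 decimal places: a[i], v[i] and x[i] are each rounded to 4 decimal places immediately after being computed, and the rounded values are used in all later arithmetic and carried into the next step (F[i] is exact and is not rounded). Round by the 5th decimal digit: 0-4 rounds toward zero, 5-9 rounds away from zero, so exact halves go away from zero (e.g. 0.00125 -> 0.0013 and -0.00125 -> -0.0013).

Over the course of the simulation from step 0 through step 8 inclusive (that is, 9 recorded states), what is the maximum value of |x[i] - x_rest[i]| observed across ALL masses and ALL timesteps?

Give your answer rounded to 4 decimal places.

Step 0: x=[6.0000 8.0000 17.0000] v=[0.0000 0.0000 0.0000]
Step 1: x=[5.8400 8.2800 16.8400] v=[-0.8000 1.4000 -0.8000]
Step 2: x=[5.5440 8.8048 16.5376] v=[-1.4800 2.6240 -1.5120]
Step 3: x=[5.1567 9.5085 16.1259] v=[-1.9366 3.5184 -2.0586]
Step 4: x=[4.7372 10.3028 15.6495] v=[-2.0976 3.9715 -2.3821]
Step 5: x=[4.3508 11.0883 15.1592] v=[-1.9319 3.9277 -2.4514]
Step 6: x=[4.0599 11.7672 14.7061] v=[-1.4546 3.3944 -2.2656]
Step 7: x=[3.9149 12.2553 14.3354] v=[-0.7251 2.4407 -1.8534]
Step 8: x=[3.9469 12.4930 14.0815] v=[0.1600 1.1886 -1.2694]
Max displacement = 2.4930

Answer: 2.4930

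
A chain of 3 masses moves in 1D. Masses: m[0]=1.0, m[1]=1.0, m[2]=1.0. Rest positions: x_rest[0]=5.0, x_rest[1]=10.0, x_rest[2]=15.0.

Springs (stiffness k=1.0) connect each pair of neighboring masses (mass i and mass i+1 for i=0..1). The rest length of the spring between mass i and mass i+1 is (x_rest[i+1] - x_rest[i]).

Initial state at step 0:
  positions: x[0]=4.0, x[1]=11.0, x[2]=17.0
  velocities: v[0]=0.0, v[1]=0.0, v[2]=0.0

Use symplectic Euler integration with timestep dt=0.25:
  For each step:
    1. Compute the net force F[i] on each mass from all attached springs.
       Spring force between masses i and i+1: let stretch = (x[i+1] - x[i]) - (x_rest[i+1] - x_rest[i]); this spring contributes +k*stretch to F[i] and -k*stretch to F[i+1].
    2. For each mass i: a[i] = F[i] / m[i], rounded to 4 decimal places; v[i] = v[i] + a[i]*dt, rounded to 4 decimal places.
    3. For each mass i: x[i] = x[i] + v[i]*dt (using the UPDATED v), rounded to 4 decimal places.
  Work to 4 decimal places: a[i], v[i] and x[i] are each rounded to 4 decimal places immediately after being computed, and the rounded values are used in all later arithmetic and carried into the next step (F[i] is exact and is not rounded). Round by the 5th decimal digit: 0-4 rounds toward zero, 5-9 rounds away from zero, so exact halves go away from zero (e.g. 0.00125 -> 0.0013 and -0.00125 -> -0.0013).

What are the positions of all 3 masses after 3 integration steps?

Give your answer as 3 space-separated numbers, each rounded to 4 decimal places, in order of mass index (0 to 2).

Step 0: x=[4.0000 11.0000 17.0000] v=[0.0000 0.0000 0.0000]
Step 1: x=[4.1250 10.9375 16.9375] v=[0.5000 -0.2500 -0.2500]
Step 2: x=[4.3633 10.8242 16.8125] v=[0.9531 -0.4531 -0.5000]
Step 3: x=[4.6929 10.6814 16.6257] v=[1.3183 -0.5713 -0.7471]

Answer: 4.6929 10.6814 16.6257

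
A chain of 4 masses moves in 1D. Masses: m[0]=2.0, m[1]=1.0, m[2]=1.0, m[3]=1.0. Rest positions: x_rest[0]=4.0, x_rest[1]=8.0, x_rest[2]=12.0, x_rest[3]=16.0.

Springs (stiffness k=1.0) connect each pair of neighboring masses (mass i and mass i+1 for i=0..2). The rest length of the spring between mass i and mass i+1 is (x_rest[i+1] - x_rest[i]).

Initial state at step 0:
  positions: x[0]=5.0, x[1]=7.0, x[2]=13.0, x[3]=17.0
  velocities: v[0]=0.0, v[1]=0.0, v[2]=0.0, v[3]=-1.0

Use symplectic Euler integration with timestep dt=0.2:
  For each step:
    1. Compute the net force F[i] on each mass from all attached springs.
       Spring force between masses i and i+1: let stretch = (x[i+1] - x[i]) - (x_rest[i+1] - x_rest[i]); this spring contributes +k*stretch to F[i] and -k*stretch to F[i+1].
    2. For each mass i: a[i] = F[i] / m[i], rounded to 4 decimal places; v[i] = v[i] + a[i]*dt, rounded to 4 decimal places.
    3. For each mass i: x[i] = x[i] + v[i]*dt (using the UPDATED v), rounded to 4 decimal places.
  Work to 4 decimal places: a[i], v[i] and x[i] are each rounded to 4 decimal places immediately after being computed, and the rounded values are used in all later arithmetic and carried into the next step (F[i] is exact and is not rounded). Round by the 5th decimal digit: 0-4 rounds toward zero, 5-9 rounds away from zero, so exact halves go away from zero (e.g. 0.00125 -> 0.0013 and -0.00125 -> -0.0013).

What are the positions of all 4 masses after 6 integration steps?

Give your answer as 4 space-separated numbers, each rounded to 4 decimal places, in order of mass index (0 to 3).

Step 0: x=[5.0000 7.0000 13.0000 17.0000] v=[0.0000 0.0000 0.0000 -1.0000]
Step 1: x=[4.9600 7.1600 12.9200 16.8000] v=[-0.2000 0.8000 -0.4000 -1.0000]
Step 2: x=[4.8840 7.4624 12.7648 16.6048] v=[-0.3800 1.5120 -0.7760 -0.9760]
Step 3: x=[4.7796 7.8738 12.5511 16.4160] v=[-0.5222 2.0568 -1.0685 -0.9440]
Step 4: x=[4.6570 8.3485 12.3049 16.2326] v=[-0.6128 2.3734 -1.2310 -0.9170]
Step 5: x=[4.5283 8.8338 12.0576 16.0521] v=[-0.6437 2.4264 -1.2367 -0.9025]
Step 6: x=[4.4057 9.2758 11.8411 15.8718] v=[-0.6131 2.2101 -1.0826 -0.9014]

Answer: 4.4057 9.2758 11.8411 15.8718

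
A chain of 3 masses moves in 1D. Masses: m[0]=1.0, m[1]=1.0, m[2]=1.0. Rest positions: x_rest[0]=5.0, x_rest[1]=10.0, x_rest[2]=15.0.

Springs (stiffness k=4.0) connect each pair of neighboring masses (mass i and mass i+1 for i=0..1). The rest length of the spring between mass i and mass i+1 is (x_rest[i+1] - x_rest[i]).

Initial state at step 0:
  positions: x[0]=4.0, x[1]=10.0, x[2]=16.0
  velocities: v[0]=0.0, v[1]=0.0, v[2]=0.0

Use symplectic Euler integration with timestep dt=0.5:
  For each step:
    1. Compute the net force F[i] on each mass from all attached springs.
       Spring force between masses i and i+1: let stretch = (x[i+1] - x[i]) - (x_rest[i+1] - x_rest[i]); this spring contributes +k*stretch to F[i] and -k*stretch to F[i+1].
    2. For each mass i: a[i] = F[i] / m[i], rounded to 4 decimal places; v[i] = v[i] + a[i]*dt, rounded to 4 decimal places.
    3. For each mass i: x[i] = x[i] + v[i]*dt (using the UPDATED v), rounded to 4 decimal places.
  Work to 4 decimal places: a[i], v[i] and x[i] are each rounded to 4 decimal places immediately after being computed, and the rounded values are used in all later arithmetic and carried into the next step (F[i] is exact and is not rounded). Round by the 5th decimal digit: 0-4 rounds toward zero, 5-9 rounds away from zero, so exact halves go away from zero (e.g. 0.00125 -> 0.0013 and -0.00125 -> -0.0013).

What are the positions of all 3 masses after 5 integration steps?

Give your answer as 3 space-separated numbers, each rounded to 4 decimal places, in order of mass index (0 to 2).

Step 0: x=[4.0000 10.0000 16.0000] v=[0.0000 0.0000 0.0000]
Step 1: x=[5.0000 10.0000 15.0000] v=[2.0000 0.0000 -2.0000]
Step 2: x=[6.0000 10.0000 14.0000] v=[2.0000 0.0000 -2.0000]
Step 3: x=[6.0000 10.0000 14.0000] v=[0.0000 0.0000 0.0000]
Step 4: x=[5.0000 10.0000 15.0000] v=[-2.0000 0.0000 2.0000]
Step 5: x=[4.0000 10.0000 16.0000] v=[-2.0000 0.0000 2.0000]

Answer: 4.0000 10.0000 16.0000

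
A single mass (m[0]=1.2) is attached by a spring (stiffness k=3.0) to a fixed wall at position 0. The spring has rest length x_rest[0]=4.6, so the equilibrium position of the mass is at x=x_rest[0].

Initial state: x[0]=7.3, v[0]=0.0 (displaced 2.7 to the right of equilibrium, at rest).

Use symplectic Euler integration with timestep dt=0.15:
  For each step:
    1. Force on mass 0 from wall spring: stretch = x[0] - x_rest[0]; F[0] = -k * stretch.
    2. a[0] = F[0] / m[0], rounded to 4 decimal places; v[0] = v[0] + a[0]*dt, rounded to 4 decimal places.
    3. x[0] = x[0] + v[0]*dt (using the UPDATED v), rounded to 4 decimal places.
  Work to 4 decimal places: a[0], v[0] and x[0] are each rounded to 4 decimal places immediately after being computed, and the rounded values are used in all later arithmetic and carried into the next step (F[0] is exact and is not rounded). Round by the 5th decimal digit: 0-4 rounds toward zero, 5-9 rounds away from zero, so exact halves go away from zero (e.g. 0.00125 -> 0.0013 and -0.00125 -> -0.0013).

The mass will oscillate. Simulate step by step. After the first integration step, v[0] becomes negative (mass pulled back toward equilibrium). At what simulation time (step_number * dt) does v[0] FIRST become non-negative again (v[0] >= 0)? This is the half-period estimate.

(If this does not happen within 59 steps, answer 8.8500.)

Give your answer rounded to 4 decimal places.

Step 0: x=[7.3000] v=[0.0000]
Step 1: x=[7.1481] v=[-1.0125]
Step 2: x=[6.8529] v=[-1.9680]
Step 3: x=[6.4310] v=[-2.8128]
Step 4: x=[5.9061] v=[-3.4994]
Step 5: x=[5.3077] v=[-3.9892]
Step 6: x=[4.6695] v=[-4.2546]
Step 7: x=[4.0274] v=[-4.2807]
Step 8: x=[3.4175] v=[-4.0660]
Step 9: x=[2.8741] v=[-3.6226]
Step 10: x=[2.4278] v=[-2.9754]
Step 11: x=[2.1037] v=[-2.1608]
Step 12: x=[1.9200] v=[-1.2247]
Step 13: x=[1.8870] v=[-0.2197]
Step 14: x=[2.0067] v=[0.7977]
First v>=0 after going negative at step 14, time=2.1000

Answer: 2.1000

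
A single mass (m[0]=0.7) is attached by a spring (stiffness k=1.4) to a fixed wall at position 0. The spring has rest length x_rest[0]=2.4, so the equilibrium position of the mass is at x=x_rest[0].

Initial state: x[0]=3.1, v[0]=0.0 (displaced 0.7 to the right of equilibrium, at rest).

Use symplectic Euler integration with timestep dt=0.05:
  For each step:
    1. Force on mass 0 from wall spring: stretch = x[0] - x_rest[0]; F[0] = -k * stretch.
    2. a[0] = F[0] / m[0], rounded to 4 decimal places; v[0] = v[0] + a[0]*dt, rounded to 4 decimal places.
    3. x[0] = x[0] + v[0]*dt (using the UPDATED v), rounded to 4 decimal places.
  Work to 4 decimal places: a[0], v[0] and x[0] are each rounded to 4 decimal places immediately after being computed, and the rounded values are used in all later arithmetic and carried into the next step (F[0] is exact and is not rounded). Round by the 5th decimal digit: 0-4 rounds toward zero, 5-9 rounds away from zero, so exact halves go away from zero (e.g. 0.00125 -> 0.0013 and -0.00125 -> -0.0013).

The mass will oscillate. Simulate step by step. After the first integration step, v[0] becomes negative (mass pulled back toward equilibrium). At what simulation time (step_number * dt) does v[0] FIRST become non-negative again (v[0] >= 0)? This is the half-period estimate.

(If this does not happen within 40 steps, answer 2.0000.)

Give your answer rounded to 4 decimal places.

Step 0: x=[3.1000] v=[0.0000]
Step 1: x=[3.0965] v=[-0.0700]
Step 2: x=[3.0895] v=[-0.1397]
Step 3: x=[3.0791] v=[-0.2087]
Step 4: x=[3.0653] v=[-0.2766]
Step 5: x=[3.0481] v=[-0.3431]
Step 6: x=[3.0277] v=[-0.4079]
Step 7: x=[3.0042] v=[-0.4707]
Step 8: x=[2.9776] v=[-0.5311]
Step 9: x=[2.9482] v=[-0.5889]
Step 10: x=[2.9160] v=[-0.6437]
Step 11: x=[2.8812] v=[-0.6953]
Step 12: x=[2.8440] v=[-0.7434]
Step 13: x=[2.8046] v=[-0.7878]
Step 14: x=[2.7632] v=[-0.8283]
Step 15: x=[2.7200] v=[-0.8646]
Step 16: x=[2.6752] v=[-0.8966]
Step 17: x=[2.6290] v=[-0.9241]
Step 18: x=[2.5817] v=[-0.9470]
Step 19: x=[2.5334] v=[-0.9652]
Step 20: x=[2.4845] v=[-0.9785]
Step 21: x=[2.4352] v=[-0.9870]
Step 22: x=[2.3857] v=[-0.9905]
Step 23: x=[2.3362] v=[-0.9891]
Step 24: x=[2.2871] v=[-0.9827]
Step 25: x=[2.2385] v=[-0.9714]
Step 26: x=[2.1907] v=[-0.9553]
Step 27: x=[2.1440] v=[-0.9344]
Step 28: x=[2.0986] v=[-0.9088]
Step 29: x=[2.0547] v=[-0.8787]
Step 30: x=[2.0125] v=[-0.8442]
Step 31: x=[1.9722] v=[-0.8055]
Step 32: x=[1.9341] v=[-0.7627]
Step 33: x=[1.8983] v=[-0.7161]
Step 34: x=[1.8650] v=[-0.6659]
Step 35: x=[1.8344] v=[-0.6124]
Step 36: x=[1.8066] v=[-0.5558]
Step 37: x=[1.7818] v=[-0.4965]
Step 38: x=[1.7601] v=[-0.4347]
Step 39: x=[1.7416] v=[-0.3707]
Step 40: x=[1.7264] v=[-0.3049]
v[0] did not become non-negative within 40 steps; using fallback time=2.0000

Answer: 2.0000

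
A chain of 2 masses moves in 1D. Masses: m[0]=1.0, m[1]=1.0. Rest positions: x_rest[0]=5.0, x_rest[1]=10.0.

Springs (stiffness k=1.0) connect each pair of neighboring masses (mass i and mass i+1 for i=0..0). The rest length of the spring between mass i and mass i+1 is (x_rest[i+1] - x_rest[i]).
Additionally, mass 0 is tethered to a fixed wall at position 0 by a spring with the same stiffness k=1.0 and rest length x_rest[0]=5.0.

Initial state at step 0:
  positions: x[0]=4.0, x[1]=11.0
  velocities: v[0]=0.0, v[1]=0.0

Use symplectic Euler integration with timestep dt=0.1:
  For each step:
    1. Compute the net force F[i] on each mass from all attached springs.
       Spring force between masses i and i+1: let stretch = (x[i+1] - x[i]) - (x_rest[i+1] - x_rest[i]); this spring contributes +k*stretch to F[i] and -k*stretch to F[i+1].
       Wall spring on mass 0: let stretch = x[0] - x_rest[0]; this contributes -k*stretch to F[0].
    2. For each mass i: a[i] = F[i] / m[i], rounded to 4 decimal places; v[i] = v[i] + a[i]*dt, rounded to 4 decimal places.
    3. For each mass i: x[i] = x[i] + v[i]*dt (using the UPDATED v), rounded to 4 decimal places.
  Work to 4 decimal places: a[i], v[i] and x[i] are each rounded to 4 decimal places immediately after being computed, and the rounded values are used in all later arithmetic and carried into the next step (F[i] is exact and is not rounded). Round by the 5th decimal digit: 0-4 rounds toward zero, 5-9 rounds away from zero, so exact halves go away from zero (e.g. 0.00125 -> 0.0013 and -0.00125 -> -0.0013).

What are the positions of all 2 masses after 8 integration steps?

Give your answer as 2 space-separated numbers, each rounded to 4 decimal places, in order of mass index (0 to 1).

Answer: 4.9214 10.3791

Derivation:
Step 0: x=[4.0000 11.0000] v=[0.0000 0.0000]
Step 1: x=[4.0300 10.9800] v=[0.3000 -0.2000]
Step 2: x=[4.0892 10.9405] v=[0.5920 -0.3950]
Step 3: x=[4.1760 10.8825] v=[0.8682 -0.5801]
Step 4: x=[4.2881 10.8074] v=[1.1213 -0.7508]
Step 5: x=[4.4225 10.7171] v=[1.3444 -0.9027]
Step 6: x=[4.5757 10.6139] v=[1.5316 -1.0322]
Step 7: x=[4.7435 10.5003] v=[1.6779 -1.1360]
Step 8: x=[4.9214 10.3791] v=[1.7792 -1.2117]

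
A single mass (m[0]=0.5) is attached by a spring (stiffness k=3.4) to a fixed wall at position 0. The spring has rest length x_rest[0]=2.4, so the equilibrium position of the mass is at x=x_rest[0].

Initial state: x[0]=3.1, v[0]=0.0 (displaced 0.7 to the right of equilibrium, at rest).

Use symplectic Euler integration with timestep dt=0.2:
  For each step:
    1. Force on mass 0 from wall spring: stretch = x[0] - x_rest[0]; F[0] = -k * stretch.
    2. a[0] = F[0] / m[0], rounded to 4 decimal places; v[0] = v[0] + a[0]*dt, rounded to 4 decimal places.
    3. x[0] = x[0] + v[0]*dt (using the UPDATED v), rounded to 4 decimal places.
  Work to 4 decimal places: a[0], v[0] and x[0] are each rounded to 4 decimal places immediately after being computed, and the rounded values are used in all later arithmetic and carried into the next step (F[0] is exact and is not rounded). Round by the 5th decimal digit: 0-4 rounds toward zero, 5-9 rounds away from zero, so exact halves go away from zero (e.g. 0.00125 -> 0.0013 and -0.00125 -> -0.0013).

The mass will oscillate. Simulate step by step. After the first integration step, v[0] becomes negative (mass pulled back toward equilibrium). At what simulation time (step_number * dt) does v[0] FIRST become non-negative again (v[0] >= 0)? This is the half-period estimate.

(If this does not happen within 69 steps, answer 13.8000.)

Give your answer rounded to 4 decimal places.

Answer: 1.2000

Derivation:
Step 0: x=[3.1000] v=[0.0000]
Step 1: x=[2.9096] v=[-0.9520]
Step 2: x=[2.5806] v=[-1.6451]
Step 3: x=[2.2025] v=[-1.8907]
Step 4: x=[1.8781] v=[-1.6221]
Step 5: x=[1.6956] v=[-0.9123]
Step 6: x=[1.7047] v=[0.0457]
First v>=0 after going negative at step 6, time=1.2000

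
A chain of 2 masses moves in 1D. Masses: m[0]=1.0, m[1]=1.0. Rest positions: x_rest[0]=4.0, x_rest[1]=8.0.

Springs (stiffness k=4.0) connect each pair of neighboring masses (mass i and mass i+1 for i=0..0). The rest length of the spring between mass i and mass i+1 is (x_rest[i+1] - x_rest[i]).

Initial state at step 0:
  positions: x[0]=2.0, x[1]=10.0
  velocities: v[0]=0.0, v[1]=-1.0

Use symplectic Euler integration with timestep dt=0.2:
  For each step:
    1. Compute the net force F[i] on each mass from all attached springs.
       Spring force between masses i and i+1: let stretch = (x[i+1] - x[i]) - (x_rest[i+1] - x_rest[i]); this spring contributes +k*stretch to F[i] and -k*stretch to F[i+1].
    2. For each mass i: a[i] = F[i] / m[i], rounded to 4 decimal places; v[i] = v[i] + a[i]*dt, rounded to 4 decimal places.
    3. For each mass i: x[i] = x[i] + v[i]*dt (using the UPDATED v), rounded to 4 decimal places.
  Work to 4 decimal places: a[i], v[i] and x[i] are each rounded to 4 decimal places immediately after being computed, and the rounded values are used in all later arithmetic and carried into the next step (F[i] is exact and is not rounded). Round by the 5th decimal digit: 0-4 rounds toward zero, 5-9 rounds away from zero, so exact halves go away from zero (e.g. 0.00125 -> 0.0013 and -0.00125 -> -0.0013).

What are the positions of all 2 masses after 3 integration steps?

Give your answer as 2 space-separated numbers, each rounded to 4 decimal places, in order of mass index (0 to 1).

Answer: 4.7638 6.6362

Derivation:
Step 0: x=[2.0000 10.0000] v=[0.0000 -1.0000]
Step 1: x=[2.6400 9.1600] v=[3.2000 -4.2000]
Step 2: x=[3.6832 7.9168] v=[5.2160 -6.2160]
Step 3: x=[4.7638 6.6362] v=[5.4029 -6.4029]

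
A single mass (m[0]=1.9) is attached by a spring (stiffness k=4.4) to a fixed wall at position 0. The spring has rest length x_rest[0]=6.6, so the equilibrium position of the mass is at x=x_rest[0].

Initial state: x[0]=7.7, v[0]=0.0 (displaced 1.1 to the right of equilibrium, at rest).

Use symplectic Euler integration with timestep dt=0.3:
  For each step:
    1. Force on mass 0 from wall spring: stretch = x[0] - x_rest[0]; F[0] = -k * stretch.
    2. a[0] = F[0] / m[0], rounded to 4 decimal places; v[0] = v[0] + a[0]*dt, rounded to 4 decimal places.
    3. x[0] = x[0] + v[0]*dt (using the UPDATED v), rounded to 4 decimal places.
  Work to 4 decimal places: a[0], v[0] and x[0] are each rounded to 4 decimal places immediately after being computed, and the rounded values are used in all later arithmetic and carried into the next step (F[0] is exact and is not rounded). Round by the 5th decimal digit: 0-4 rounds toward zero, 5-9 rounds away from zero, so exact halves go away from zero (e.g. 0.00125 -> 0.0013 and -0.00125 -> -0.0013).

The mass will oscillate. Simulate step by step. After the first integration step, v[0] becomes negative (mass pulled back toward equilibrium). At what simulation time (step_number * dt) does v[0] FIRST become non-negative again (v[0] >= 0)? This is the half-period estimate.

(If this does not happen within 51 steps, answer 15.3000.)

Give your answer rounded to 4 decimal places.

Step 0: x=[7.7000] v=[0.0000]
Step 1: x=[7.4707] v=[-0.7642]
Step 2: x=[7.0600] v=[-1.3691]
Step 3: x=[6.5534] v=[-1.6887]
Step 4: x=[6.0565] v=[-1.6563]
Step 5: x=[5.6729] v=[-1.2787]
Step 6: x=[5.4825] v=[-0.6346]
Step 7: x=[5.5250] v=[0.1418]
First v>=0 after going negative at step 7, time=2.1000

Answer: 2.1000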